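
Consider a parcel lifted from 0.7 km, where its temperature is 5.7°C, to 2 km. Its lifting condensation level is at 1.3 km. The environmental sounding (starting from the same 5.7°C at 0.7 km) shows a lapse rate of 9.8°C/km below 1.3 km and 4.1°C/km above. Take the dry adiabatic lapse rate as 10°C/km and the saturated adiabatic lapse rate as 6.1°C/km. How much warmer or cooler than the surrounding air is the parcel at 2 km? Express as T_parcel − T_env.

-1.52°C (parcel cooler than environment)

Parcel:
  700 → 1300 m (dry, 10°C/km): ΔT = -10 × 0.6 = -6°C → T = -0.3°C
  1300 → 2000 m (saturated, 6.1°C/km): ΔT = -6.1 × 0.7 = -4.27°C → T = -4.57°C
Environment:
  700 → 1300 m (environment, lower layer, 9.8°C/km): ΔT = -9.8 × 0.6 = -5.88°C → T = -0.18°C
  1300 → 2000 m (environment, upper layer, 4.1°C/km): ΔT = -4.1 × 0.7 = -2.87°C → T = -3.05°C
T_parcel − T_env = -4.57 − (-3.05) = -1.52°C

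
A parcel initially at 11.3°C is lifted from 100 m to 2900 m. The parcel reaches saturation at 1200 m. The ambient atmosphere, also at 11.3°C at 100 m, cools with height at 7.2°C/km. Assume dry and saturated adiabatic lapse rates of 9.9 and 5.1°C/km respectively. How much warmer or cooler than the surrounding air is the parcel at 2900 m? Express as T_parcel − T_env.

Parcel:
  Dry to 1200 m: -9.9 × 1.1 km = -10.89°C, so T = 0.41°C.
  Saturated to 2900 m: -5.1 × 1.7 km = -8.67°C, so T = -8.26°C.
Environment:
  Environment to 2900 m: -7.2 × 2.8 km = -20.16°C, so T = -8.86°C.
T_parcel − T_env = -8.26 − (-8.86) = +0.6°C

+0.6°C (parcel warmer than environment)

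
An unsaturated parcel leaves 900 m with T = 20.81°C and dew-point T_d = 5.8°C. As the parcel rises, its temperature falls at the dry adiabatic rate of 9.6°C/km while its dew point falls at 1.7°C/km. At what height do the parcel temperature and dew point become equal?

2800 m

T and T_d converge at 9.6 − 1.7 = 7.9°C per km
Height above start = (20.81 − 5.8) / 7.9 = 1.9 km
LCL altitude = 900 m + 1900 m = 2800 m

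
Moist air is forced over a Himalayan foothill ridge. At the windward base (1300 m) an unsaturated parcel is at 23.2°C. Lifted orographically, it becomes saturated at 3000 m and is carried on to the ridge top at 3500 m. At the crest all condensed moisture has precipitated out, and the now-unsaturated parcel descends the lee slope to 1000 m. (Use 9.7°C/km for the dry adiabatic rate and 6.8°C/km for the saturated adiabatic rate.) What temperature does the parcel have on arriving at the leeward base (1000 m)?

27.56°C

1300–3000 m, dry: Δz = 1.7 km ⇒ ΔT = -16.49°C; T = 6.71°C
3000–3500 m, saturated: Δz = 0.5 km ⇒ ΔT = -3.4°C; T = 3.31°C
3500–1000 m, dry descent: Δz = 2.5 km ⇒ ΔT = +24.25°C; T = 27.56°C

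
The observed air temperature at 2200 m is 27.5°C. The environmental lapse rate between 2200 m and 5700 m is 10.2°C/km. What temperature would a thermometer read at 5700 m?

-8.2°C

2200 → 5700 m (environmental, 10.2°C/km): ΔT = -10.2 × 3.5 = -35.7°C → T = -8.2°C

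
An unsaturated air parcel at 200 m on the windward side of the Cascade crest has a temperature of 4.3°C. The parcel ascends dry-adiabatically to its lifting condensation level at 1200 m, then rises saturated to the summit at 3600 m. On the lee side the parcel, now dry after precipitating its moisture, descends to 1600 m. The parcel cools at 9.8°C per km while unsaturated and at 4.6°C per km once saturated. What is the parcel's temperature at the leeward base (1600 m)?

3.06°C

Dry to 1200 m: -9.8 × 1 km = -9.8°C, so T = -5.5°C.
Saturated to 3600 m: -4.6 × 2.4 km = -11.04°C, so T = -16.54°C.
Dry descent to 1600 m: +9.8 × 2 km = +19.6°C, so T = 3.06°C.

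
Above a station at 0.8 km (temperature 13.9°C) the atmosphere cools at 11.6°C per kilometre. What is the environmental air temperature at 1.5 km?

5.78°C

800–1500 m, environmental: Δz = 0.7 km ⇒ ΔT = -8.12°C; T = 5.78°C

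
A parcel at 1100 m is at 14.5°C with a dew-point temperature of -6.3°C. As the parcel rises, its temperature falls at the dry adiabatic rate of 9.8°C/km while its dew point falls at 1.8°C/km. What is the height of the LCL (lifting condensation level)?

3700 m

T and T_d converge at 9.8 − 1.8 = 8°C per km
Height above start = (14.5 − (-6.3)) / 8 = 2.6 km
LCL altitude = 1100 m + 2600 m = 3700 m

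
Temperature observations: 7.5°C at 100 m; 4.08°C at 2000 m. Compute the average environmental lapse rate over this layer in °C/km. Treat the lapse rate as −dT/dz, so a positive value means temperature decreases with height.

Γ = −ΔT/Δz = (7.5 − 4.08) / (2000 − 100) m
  = 3.42°C / 1.9 km = 1.8°C/km

1.8°C/km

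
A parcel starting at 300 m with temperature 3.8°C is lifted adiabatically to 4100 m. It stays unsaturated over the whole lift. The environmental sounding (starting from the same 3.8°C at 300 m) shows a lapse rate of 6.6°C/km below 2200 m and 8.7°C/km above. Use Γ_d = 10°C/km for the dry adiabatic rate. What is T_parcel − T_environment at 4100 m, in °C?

Parcel:
  300 → 4100 m (dry, 10°C/km): ΔT = -10 × 3.8 = -38°C → T = -34.2°C
Environment:
  300 → 2200 m (environment, lower layer, 6.6°C/km): ΔT = -6.6 × 1.9 = -12.54°C → T = -8.74°C
  2200 → 4100 m (environment, upper layer, 8.7°C/km): ΔT = -8.7 × 1.9 = -16.53°C → T = -25.27°C
T_parcel − T_env = -34.2 − (-25.27) = -8.93°C

-8.93°C (parcel cooler than environment)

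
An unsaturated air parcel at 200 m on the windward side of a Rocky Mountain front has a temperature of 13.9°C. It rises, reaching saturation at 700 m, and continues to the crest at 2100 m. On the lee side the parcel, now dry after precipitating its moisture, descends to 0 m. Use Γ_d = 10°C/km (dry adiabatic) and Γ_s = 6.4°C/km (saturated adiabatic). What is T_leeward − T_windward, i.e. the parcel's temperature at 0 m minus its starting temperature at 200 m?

+7.04°C

Dry to 700 m: -10 × 0.5 km = -5°C, so T = 8.9°C.
Saturated to 2100 m: -6.4 × 1.4 km = -8.96°C, so T = -0.06°C.
Dry descent to 0 m: +10 × 2.1 km = +21°C, so T = 20.94°C.
Net change vs windward start: 20.94 − 13.9 = +7.04°C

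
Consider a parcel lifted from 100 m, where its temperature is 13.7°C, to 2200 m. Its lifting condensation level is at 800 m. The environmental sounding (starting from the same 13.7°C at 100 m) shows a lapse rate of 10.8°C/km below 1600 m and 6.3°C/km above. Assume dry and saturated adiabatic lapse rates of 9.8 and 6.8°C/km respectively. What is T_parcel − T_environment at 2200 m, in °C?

Parcel:
  100 → 800 m (dry, 9.8°C/km): ΔT = -9.8 × 0.7 = -6.86°C → T = 6.84°C
  800 → 2200 m (saturated, 6.8°C/km): ΔT = -6.8 × 1.4 = -9.52°C → T = -2.68°C
Environment:
  100 → 1600 m (environment, lower layer, 10.8°C/km): ΔT = -10.8 × 1.5 = -16.2°C → T = -2.5°C
  1600 → 2200 m (environment, upper layer, 6.3°C/km): ΔT = -6.3 × 0.6 = -3.78°C → T = -6.28°C
T_parcel − T_env = -2.68 − (-6.28) = +3.6°C

+3.6°C (parcel warmer than environment)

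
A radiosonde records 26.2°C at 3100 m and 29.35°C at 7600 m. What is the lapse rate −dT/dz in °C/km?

Γ = −ΔT/Δz = (26.2 − 29.35) / (7600 − 3100) m
  = -3.15°C / 4.5 km = -0.7°C/km

-0.7°C/km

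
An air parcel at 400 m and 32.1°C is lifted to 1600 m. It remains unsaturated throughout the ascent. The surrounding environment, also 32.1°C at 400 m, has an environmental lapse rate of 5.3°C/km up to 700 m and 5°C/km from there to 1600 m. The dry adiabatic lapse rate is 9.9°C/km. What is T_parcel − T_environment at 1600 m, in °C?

Parcel:
  From 400 m to 1600 m (dry): cools by 9.9 × 1.2 = 11.88°C, giving 20.22°C.
Environment:
  From 400 m to 700 m (environment, lower layer): cools by 5.3 × 0.3 = 1.59°C, giving 30.51°C.
  From 700 m to 1600 m (environment, upper layer): cools by 5 × 0.9 = 4.5°C, giving 26.01°C.
T_parcel − T_env = 20.22 − 26.01 = -5.79°C

-5.79°C (parcel cooler than environment)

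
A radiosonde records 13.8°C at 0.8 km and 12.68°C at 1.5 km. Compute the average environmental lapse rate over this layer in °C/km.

Γ = −ΔT/Δz = (13.8 − 12.68) / (1500 − 800) m
  = 1.12°C / 0.7 km = 1.6°C/km

1.6°C/km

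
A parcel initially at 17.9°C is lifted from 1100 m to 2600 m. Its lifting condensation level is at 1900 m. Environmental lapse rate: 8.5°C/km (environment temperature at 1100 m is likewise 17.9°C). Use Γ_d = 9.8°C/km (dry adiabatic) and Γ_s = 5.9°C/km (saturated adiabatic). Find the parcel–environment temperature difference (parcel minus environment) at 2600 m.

+0.78°C (parcel warmer than environment)

Parcel:
  1100 → 1900 m (dry, 9.8°C/km): ΔT = -9.8 × 0.8 = -7.84°C → T = 10.06°C
  1900 → 2600 m (saturated, 5.9°C/km): ΔT = -5.9 × 0.7 = -4.13°C → T = 5.93°C
Environment:
  1100 → 2600 m (environment, 8.5°C/km): ΔT = -8.5 × 1.5 = -12.75°C → T = 5.15°C
T_parcel − T_env = 5.93 − 5.15 = +0.78°C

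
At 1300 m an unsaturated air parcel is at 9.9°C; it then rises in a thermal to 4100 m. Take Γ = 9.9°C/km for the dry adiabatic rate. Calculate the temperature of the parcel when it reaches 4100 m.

1300 → 4100 m (dry adiabatic, 9.9°C/km): ΔT = -9.9 × 2.8 = -27.72°C → T = -17.82°C

-17.82°C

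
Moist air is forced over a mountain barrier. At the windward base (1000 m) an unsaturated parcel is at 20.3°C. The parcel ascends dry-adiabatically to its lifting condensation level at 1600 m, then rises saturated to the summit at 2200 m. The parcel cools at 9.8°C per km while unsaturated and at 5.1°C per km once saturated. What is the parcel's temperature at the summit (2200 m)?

11.36°C

Dry to 1600 m: -9.8 × 0.6 km = -5.88°C, so T = 14.42°C.
Saturated to 2200 m: -5.1 × 0.6 km = -3.06°C, so T = 11.36°C.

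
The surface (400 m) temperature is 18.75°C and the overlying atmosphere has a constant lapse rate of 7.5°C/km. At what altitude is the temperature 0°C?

Height above start = (18.75 − 0) / 7.5 = 2.5 km
Altitude = 400 m + 2500 m = 2900 m

2900 m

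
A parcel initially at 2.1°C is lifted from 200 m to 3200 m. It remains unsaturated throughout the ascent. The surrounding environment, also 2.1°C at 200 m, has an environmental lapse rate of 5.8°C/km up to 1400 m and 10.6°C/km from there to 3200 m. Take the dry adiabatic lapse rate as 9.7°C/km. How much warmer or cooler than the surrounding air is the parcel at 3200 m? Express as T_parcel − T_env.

Parcel:
  Dry to 3200 m: -9.7 × 3 km = -29.1°C, so T = -27°C.
Environment:
  Environment, lower layer to 1400 m: -5.8 × 1.2 km = -6.96°C, so T = -4.86°C.
  Environment, upper layer to 3200 m: -10.6 × 1.8 km = -19.08°C, so T = -23.94°C.
T_parcel − T_env = -27 − (-23.94) = -3.06°C

-3.06°C (parcel cooler than environment)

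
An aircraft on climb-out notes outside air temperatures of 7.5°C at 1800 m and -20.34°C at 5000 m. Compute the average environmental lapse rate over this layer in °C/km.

Γ = −ΔT/Δz = (7.5 − (-20.34)) / (5000 − 1800) m
  = 27.84°C / 3.2 km = 8.7°C/km

8.7°C/km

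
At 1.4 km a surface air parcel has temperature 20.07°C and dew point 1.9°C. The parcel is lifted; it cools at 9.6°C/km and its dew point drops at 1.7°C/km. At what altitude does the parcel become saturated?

3.7 km

T and T_d converge at 9.6 − 1.7 = 7.9°C per km
Height above start = (20.07 − 1.9) / 7.9 = 2.3 km
LCL altitude = 1400 m + 2300 m = 3700 m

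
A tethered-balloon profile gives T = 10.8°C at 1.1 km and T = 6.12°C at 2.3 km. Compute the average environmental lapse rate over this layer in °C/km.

3.9°C/km

Γ = −ΔT/Δz = (10.8 − 6.12) / (2300 − 1100) m
  = 4.68°C / 1.2 km = 3.9°C/km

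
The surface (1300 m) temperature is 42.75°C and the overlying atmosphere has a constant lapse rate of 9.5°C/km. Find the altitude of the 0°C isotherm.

Height above start = (42.75 − 0) / 9.5 = 4.5 km
Altitude = 1300 m + 4500 m = 5800 m

5800 m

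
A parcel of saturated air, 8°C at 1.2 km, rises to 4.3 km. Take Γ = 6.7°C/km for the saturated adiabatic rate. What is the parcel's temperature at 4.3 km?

Saturated adiabatic to 4300 m: -6.7 × 3.1 km = -20.77°C, so T = -12.77°C.

-12.77°C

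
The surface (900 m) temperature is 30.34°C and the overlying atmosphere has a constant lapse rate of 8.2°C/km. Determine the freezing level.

Height above start = (30.34 − 0) / 8.2 = 3.7 km
Altitude = 900 m + 3700 m = 4600 m

4600 m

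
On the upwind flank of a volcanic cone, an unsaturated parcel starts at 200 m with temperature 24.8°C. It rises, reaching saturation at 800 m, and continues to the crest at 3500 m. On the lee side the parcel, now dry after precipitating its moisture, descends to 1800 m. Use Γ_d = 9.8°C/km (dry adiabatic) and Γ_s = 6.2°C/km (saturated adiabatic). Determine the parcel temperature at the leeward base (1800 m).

From 200 m to 800 m (dry): cools by 9.8 × 0.6 = 5.88°C, giving 18.92°C.
From 800 m to 3500 m (saturated): cools by 6.2 × 2.7 = 16.74°C, giving 2.18°C.
From 3500 m to 1800 m (dry descent): warms by 9.8 × 1.7 = 16.66°C, giving 18.84°C.

18.84°C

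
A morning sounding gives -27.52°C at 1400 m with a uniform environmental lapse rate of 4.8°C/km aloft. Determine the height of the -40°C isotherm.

Height above start = (-27.52 − (-40)) / 4.8 = 2.6 km
Altitude = 1400 m + 2600 m = 4000 m

4000 m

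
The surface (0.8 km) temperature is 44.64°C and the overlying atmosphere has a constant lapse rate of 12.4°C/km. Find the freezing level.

Height above start = (44.64 − 0) / 12.4 = 3.6 km
Altitude = 800 m + 3600 m = 4400 m

4.4 km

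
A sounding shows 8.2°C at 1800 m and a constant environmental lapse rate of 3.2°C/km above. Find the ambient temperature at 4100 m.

0.84°C

1800–4100 m, environmental: Δz = 2.3 km ⇒ ΔT = -7.36°C; T = 0.84°C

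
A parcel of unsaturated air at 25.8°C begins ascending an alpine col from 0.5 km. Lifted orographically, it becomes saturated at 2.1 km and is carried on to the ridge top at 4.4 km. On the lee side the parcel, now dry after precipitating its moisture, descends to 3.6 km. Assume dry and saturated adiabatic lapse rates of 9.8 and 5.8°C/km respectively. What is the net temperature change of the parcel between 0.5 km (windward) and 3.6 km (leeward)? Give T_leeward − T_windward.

-21.18°C

From 500 m to 2100 m (dry): cools by 9.8 × 1.6 = 15.68°C, giving 10.12°C.
From 2100 m to 4400 m (saturated): cools by 5.8 × 2.3 = 13.34°C, giving -3.22°C.
From 4400 m to 3600 m (dry descent): warms by 9.8 × 0.8 = 7.84°C, giving 4.62°C.
Net change vs windward start: 4.62 − 25.8 = -21.18°C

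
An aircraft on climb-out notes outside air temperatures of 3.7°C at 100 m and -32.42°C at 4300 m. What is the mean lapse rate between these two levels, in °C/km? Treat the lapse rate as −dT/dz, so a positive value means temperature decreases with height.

Γ = −ΔT/Δz = (3.7 − (-32.42)) / (4300 − 100) m
  = 36.12°C / 4.2 km = 8.6°C/km

8.6°C/km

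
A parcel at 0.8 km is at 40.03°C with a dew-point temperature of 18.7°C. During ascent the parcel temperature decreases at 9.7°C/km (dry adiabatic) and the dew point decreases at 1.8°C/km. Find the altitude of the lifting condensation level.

3.5 km

T and T_d converge at 9.7 − 1.8 = 7.9°C per km
Height above start = (40.03 − 18.7) / 7.9 = 2.7 km
LCL altitude = 800 m + 2700 m = 3500 m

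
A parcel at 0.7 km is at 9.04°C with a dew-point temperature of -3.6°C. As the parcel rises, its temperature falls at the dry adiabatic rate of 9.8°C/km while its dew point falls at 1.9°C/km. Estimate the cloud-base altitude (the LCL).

T and T_d converge at 9.8 − 1.9 = 7.9°C per km
Height above start = (9.04 − (-3.6)) / 7.9 = 1.6 km
LCL altitude = 700 m + 1600 m = 2300 m

2.3 km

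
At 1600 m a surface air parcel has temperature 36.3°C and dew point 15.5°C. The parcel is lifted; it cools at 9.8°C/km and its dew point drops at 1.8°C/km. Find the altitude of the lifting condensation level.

T and T_d converge at 9.8 − 1.8 = 8°C per km
Height above start = (36.3 − 15.5) / 8 = 2.6 km
LCL altitude = 1600 m + 2600 m = 4200 m

4200 m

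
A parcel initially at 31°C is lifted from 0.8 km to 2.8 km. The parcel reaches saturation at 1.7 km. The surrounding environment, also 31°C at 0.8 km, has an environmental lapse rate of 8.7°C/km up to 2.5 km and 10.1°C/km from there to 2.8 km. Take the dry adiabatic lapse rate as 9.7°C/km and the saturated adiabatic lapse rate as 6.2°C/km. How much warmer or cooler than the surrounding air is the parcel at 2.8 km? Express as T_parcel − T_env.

Parcel:
  Dry to 1700 m: -9.7 × 0.9 km = -8.73°C, so T = 22.27°C.
  Saturated to 2800 m: -6.2 × 1.1 km = -6.82°C, so T = 15.45°C.
Environment:
  Environment, lower layer to 2500 m: -8.7 × 1.7 km = -14.79°C, so T = 16.21°C.
  Environment, upper layer to 2800 m: -10.1 × 0.3 km = -3.03°C, so T = 13.18°C.
T_parcel − T_env = 15.45 − 13.18 = +2.27°C

+2.27°C (parcel warmer than environment)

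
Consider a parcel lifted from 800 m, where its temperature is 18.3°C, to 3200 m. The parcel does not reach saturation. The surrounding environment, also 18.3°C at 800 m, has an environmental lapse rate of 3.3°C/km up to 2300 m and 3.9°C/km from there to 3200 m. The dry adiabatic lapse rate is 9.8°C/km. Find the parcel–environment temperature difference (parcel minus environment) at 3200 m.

Parcel:
  800 → 3200 m (dry, 9.8°C/km): ΔT = -9.8 × 2.4 = -23.52°C → T = -5.22°C
Environment:
  800 → 2300 m (environment, lower layer, 3.3°C/km): ΔT = -3.3 × 1.5 = -4.95°C → T = 13.35°C
  2300 → 3200 m (environment, upper layer, 3.9°C/km): ΔT = -3.9 × 0.9 = -3.51°C → T = 9.84°C
T_parcel − T_env = -5.22 − 9.84 = -15.06°C

-15.06°C (parcel cooler than environment)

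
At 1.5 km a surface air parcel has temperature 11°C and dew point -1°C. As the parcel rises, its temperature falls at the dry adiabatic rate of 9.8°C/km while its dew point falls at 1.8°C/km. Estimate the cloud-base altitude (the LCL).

T and T_d converge at 9.8 − 1.8 = 8°C per km
Height above start = (11 − (-1)) / 8 = 1.5 km
LCL altitude = 1500 m + 1500 m = 3000 m

3 km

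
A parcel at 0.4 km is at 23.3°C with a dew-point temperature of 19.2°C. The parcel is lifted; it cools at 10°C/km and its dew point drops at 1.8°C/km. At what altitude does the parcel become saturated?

0.9 km

T and T_d converge at 10 − 1.8 = 8.2°C per km
Height above start = (23.3 − 19.2) / 8.2 = 0.5 km
LCL altitude = 400 m + 500 m = 900 m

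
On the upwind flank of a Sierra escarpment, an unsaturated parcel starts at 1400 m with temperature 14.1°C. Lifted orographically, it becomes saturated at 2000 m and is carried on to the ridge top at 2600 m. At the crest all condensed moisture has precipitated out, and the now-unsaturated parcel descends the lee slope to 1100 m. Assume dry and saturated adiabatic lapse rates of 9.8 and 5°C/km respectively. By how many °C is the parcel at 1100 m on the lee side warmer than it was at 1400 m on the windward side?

1400 → 2000 m (dry, 9.8°C/km): ΔT = -9.8 × 0.6 = -5.88°C → T = 8.22°C
2000 → 2600 m (saturated, 5°C/km): ΔT = -5 × 0.6 = -3°C → T = 5.22°C
2600 → 1100 m (dry descent, 9.8°C/km): ΔT = +9.8 × 1.5 = +14.7°C → T = 19.92°C
Net change vs windward start: 19.92 − 14.1 = +5.82°C

+5.82°C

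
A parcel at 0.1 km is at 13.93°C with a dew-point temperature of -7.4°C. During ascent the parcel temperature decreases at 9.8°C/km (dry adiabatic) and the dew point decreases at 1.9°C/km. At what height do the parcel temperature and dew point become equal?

2.8 km

T and T_d converge at 9.8 − 1.9 = 7.9°C per km
Height above start = (13.93 − (-7.4)) / 7.9 = 2.7 km
LCL altitude = 100 m + 2700 m = 2800 m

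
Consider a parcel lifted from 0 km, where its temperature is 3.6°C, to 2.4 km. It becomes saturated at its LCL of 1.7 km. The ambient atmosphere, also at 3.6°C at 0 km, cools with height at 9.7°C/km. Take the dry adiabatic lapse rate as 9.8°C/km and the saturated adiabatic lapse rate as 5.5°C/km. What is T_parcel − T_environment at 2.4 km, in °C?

+2.77°C (parcel warmer than environment)

Parcel:
  0–1700 m, dry: Δz = 1.7 km ⇒ ΔT = -16.66°C; T = -13.06°C
  1700–2400 m, saturated: Δz = 0.7 km ⇒ ΔT = -3.85°C; T = -16.91°C
Environment:
  0–2400 m, environment: Δz = 2.4 km ⇒ ΔT = -23.28°C; T = -19.68°C
T_parcel − T_env = -16.91 − (-19.68) = +2.77°C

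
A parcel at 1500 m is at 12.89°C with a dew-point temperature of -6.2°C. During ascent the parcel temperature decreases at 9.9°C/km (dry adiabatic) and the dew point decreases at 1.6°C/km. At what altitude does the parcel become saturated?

T and T_d converge at 9.9 − 1.6 = 8.3°C per km
Height above start = (12.89 − (-6.2)) / 8.3 = 2.3 km
LCL altitude = 1500 m + 2300 m = 3800 m

3800 m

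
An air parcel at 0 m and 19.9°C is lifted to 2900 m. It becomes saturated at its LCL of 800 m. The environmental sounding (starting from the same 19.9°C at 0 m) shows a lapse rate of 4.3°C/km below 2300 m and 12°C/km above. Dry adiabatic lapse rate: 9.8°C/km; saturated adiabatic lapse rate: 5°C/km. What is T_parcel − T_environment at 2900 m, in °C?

-1.25°C (parcel cooler than environment)

Parcel:
  Dry to 800 m: -9.8 × 0.8 km = -7.84°C, so T = 12.06°C.
  Saturated to 2900 m: -5 × 2.1 km = -10.5°C, so T = 1.56°C.
Environment:
  Environment, lower layer to 2300 m: -4.3 × 2.3 km = -9.89°C, so T = 10.01°C.
  Environment, upper layer to 2900 m: -12 × 0.6 km = -7.2°C, so T = 2.81°C.
T_parcel − T_env = 1.56 − 2.81 = -1.25°C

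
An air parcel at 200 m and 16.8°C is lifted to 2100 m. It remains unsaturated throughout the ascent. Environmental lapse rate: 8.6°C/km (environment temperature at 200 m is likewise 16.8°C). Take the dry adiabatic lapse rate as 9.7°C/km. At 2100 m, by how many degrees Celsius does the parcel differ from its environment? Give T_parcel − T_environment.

-2.09°C (parcel cooler than environment)

Parcel:
  200 → 2100 m (dry, 9.7°C/km): ΔT = -9.7 × 1.9 = -18.43°C → T = -1.63°C
Environment:
  200 → 2100 m (environment, 8.6°C/km): ΔT = -8.6 × 1.9 = -16.34°C → T = 0.46°C
T_parcel − T_env = -1.63 − 0.46 = -2.09°C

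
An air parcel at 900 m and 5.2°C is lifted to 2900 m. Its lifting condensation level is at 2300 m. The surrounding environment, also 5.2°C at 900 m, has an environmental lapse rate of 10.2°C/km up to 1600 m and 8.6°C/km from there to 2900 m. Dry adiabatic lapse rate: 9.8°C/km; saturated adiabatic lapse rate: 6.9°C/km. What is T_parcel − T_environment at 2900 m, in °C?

Parcel:
  900 → 2300 m (dry, 9.8°C/km): ΔT = -9.8 × 1.4 = -13.72°C → T = -8.52°C
  2300 → 2900 m (saturated, 6.9°C/km): ΔT = -6.9 × 0.6 = -4.14°C → T = -12.66°C
Environment:
  900 → 1600 m (environment, lower layer, 10.2°C/km): ΔT = -10.2 × 0.7 = -7.14°C → T = -1.94°C
  1600 → 2900 m (environment, upper layer, 8.6°C/km): ΔT = -8.6 × 1.3 = -11.18°C → T = -13.12°C
T_parcel − T_env = -12.66 − (-13.12) = +0.46°C

+0.46°C (parcel warmer than environment)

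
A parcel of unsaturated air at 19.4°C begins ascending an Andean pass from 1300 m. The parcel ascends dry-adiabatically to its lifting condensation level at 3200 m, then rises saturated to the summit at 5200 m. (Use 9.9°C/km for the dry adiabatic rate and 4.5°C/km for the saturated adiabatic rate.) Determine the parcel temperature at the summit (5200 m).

From 1300 m to 3200 m (dry): cools by 9.9 × 1.9 = 18.81°C, giving 0.59°C.
From 3200 m to 5200 m (saturated): cools by 4.5 × 2 = 9°C, giving -8.41°C.

-8.41°C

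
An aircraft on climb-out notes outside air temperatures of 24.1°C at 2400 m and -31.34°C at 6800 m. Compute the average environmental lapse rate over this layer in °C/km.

Γ = −ΔT/Δz = (24.1 − (-31.34)) / (6800 − 2400) m
  = 55.44°C / 4.4 km = 12.6°C/km

12.6°C/km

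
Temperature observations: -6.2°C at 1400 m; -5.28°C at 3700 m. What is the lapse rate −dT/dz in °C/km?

-0.4°C/km

Γ = −ΔT/Δz = (-6.2 − (-5.28)) / (3700 − 1400) m
  = -0.92°C / 2.3 km = -0.4°C/km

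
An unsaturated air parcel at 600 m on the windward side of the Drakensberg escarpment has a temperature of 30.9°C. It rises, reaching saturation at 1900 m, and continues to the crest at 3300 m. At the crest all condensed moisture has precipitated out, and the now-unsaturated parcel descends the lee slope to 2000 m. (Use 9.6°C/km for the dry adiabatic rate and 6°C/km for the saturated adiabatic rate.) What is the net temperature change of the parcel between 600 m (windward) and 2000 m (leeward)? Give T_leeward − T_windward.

600–1900 m, dry: Δz = 1.3 km ⇒ ΔT = -12.48°C; T = 18.42°C
1900–3300 m, saturated: Δz = 1.4 km ⇒ ΔT = -8.4°C; T = 10.02°C
3300–2000 m, dry descent: Δz = 1.3 km ⇒ ΔT = +12.48°C; T = 22.5°C
Net change vs windward start: 22.5 − 30.9 = -8.4°C

-8.4°C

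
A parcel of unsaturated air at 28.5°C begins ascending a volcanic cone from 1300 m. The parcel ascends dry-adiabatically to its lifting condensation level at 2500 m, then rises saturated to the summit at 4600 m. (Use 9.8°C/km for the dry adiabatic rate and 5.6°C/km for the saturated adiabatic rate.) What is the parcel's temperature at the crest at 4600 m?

1300 → 2500 m (dry, 9.8°C/km): ΔT = -9.8 × 1.2 = -11.76°C → T = 16.74°C
2500 → 4600 m (saturated, 5.6°C/km): ΔT = -5.6 × 2.1 = -11.76°C → T = 4.98°C

4.98°C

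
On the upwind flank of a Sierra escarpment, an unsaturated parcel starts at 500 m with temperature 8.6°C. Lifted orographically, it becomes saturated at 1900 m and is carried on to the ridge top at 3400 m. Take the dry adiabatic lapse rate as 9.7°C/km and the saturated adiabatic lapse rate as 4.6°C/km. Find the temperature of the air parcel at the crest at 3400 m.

-11.88°C

500 → 1900 m (dry, 9.7°C/km): ΔT = -9.7 × 1.4 = -13.58°C → T = -4.98°C
1900 → 3400 m (saturated, 4.6°C/km): ΔT = -4.6 × 1.5 = -6.9°C → T = -11.88°C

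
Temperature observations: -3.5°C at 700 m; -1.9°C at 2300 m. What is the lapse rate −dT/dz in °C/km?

-1°C/km

Γ = −ΔT/Δz = (-3.5 − (-1.9)) / (2300 − 700) m
  = -1.6°C / 1.6 km = -1°C/km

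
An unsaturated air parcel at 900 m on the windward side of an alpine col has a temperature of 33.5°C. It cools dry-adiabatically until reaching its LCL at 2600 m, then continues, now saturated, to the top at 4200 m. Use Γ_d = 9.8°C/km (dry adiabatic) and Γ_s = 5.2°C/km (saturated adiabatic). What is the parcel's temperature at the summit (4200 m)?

8.52°C

900–2600 m, dry: Δz = 1.7 km ⇒ ΔT = -16.66°C; T = 16.84°C
2600–4200 m, saturated: Δz = 1.6 km ⇒ ΔT = -8.32°C; T = 8.52°C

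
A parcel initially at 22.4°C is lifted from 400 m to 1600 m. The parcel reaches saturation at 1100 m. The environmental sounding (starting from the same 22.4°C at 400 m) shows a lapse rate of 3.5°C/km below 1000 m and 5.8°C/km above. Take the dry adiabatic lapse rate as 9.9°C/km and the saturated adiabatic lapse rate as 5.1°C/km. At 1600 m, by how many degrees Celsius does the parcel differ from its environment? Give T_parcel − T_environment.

-3.9°C (parcel cooler than environment)

Parcel:
  Dry to 1100 m: -9.9 × 0.7 km = -6.93°C, so T = 15.47°C.
  Saturated to 1600 m: -5.1 × 0.5 km = -2.55°C, so T = 12.92°C.
Environment:
  Environment, lower layer to 1000 m: -3.5 × 0.6 km = -2.1°C, so T = 20.3°C.
  Environment, upper layer to 1600 m: -5.8 × 0.6 km = -3.48°C, so T = 16.82°C.
T_parcel − T_env = 12.92 − 16.82 = -3.9°C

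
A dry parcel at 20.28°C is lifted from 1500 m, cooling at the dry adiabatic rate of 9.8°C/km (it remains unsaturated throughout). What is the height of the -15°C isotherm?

Height above start = (20.28 − (-15)) / 9.8 = 3.6 km
Altitude = 1500 m + 3600 m = 5100 m

5100 m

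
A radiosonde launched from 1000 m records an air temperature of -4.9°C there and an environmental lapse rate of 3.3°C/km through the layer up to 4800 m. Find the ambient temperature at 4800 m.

-17.44°C

Environmental to 4800 m: -3.3 × 3.8 km = -12.54°C, so T = -17.44°C.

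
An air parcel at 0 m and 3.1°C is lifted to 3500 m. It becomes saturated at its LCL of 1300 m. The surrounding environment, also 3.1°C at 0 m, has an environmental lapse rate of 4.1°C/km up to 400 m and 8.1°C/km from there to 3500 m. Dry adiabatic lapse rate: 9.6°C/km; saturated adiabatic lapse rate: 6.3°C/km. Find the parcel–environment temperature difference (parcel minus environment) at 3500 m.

+0.41°C (parcel warmer than environment)

Parcel:
  0 → 1300 m (dry, 9.6°C/km): ΔT = -9.6 × 1.3 = -12.48°C → T = -9.38°C
  1300 → 3500 m (saturated, 6.3°C/km): ΔT = -6.3 × 2.2 = -13.86°C → T = -23.24°C
Environment:
  0 → 400 m (environment, lower layer, 4.1°C/km): ΔT = -4.1 × 0.4 = -1.64°C → T = 1.46°C
  400 → 3500 m (environment, upper layer, 8.1°C/km): ΔT = -8.1 × 3.1 = -25.11°C → T = -23.65°C
T_parcel − T_env = -23.24 − (-23.65) = +0.41°C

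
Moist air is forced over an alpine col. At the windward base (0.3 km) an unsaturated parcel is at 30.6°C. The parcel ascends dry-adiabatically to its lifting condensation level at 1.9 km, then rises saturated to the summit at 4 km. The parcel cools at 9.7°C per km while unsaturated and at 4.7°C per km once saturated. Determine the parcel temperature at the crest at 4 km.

300–1900 m, dry: Δz = 1.6 km ⇒ ΔT = -15.52°C; T = 15.08°C
1900–4000 m, saturated: Δz = 2.1 km ⇒ ΔT = -9.87°C; T = 5.21°C

5.21°C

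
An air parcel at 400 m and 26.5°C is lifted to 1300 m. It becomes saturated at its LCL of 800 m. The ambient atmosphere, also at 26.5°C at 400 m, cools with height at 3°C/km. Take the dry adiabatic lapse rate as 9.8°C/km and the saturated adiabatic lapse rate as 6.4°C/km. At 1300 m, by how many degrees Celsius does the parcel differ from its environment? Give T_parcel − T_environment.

-4.42°C (parcel cooler than environment)

Parcel:
  Dry to 800 m: -9.8 × 0.4 km = -3.92°C, so T = 22.58°C.
  Saturated to 1300 m: -6.4 × 0.5 km = -3.2°C, so T = 19.38°C.
Environment:
  Environment to 1300 m: -3 × 0.9 km = -2.7°C, so T = 23.8°C.
T_parcel − T_env = 19.38 − 23.8 = -4.42°C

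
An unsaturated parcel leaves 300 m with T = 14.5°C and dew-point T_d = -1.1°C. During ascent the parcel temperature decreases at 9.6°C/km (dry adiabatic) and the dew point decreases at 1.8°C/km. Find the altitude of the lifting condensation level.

2300 m

T and T_d converge at 9.6 − 1.8 = 7.8°C per km
Height above start = (14.5 − (-1.1)) / 7.8 = 2 km
LCL altitude = 300 m + 2000 m = 2300 m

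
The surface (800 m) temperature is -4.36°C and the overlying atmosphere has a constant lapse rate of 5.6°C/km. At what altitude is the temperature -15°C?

2700 m

Height above start = (-4.36 − (-15)) / 5.6 = 1.9 km
Altitude = 800 m + 1900 m = 2700 m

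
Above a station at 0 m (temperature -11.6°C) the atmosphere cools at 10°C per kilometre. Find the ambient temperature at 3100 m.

-42.6°C

0–3100 m, environmental: Δz = 3.1 km ⇒ ΔT = -31°C; T = -42.6°C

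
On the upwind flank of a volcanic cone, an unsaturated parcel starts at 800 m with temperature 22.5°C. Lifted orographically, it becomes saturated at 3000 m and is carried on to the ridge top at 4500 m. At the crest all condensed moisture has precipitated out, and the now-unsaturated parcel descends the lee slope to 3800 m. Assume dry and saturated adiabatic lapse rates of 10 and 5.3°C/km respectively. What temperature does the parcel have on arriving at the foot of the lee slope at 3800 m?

-0.45°C

800 → 3000 m (dry, 10°C/km): ΔT = -10 × 2.2 = -22°C → T = 0.5°C
3000 → 4500 m (saturated, 5.3°C/km): ΔT = -5.3 × 1.5 = -7.95°C → T = -7.45°C
4500 → 3800 m (dry descent, 10°C/km): ΔT = +10 × 0.7 = +7°C → T = -0.45°C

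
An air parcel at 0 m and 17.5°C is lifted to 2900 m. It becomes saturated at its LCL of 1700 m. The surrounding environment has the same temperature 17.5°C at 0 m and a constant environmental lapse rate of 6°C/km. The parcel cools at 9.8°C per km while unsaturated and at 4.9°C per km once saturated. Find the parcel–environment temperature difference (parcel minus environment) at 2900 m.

Parcel:
  From 0 m to 1700 m (dry): cools by 9.8 × 1.7 = 16.66°C, giving 0.84°C.
  From 1700 m to 2900 m (saturated): cools by 4.9 × 1.2 = 5.88°C, giving -5.04°C.
Environment:
  From 0 m to 2900 m (environment): cools by 6 × 2.9 = 17.4°C, giving 0.1°C.
T_parcel − T_env = -5.04 − 0.1 = -5.14°C

-5.14°C (parcel cooler than environment)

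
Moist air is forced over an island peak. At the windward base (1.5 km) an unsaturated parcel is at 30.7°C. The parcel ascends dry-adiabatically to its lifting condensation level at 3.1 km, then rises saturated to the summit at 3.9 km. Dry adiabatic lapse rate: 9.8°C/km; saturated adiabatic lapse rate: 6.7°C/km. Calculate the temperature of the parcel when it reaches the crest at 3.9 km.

1500–3100 m, dry: Δz = 1.6 km ⇒ ΔT = -15.68°C; T = 15.02°C
3100–3900 m, saturated: Δz = 0.8 km ⇒ ΔT = -5.36°C; T = 9.66°C

9.66°C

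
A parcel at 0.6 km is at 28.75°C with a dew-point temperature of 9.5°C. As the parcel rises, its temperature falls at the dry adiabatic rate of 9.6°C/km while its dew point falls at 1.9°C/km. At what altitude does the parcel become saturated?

3.1 km

T and T_d converge at 9.6 − 1.9 = 7.7°C per km
Height above start = (28.75 − 9.5) / 7.7 = 2.5 km
LCL altitude = 600 m + 2500 m = 3100 m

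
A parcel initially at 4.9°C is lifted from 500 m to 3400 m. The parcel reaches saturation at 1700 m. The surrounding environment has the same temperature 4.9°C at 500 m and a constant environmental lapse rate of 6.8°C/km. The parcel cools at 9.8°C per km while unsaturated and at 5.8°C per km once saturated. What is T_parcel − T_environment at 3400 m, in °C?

-1.9°C (parcel cooler than environment)

Parcel:
  From 500 m to 1700 m (dry): cools by 9.8 × 1.2 = 11.76°C, giving -6.86°C.
  From 1700 m to 3400 m (saturated): cools by 5.8 × 1.7 = 9.86°C, giving -16.72°C.
Environment:
  From 500 m to 3400 m (environment): cools by 6.8 × 2.9 = 19.72°C, giving -14.82°C.
T_parcel − T_env = -16.72 − (-14.82) = -1.9°C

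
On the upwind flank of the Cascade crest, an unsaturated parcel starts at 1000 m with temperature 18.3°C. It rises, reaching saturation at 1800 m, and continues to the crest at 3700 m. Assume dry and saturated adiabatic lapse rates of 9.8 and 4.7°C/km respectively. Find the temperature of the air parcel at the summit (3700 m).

1.53°C

1000 → 1800 m (dry, 9.8°C/km): ΔT = -9.8 × 0.8 = -7.84°C → T = 10.46°C
1800 → 3700 m (saturated, 4.7°C/km): ΔT = -4.7 × 1.9 = -8.93°C → T = 1.53°C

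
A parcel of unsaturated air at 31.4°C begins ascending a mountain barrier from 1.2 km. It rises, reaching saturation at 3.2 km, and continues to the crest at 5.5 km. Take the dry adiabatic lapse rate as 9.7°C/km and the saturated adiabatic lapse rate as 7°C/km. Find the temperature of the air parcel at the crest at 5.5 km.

From 1200 m to 3200 m (dry): cools by 9.7 × 2 = 19.4°C, giving 12°C.
From 3200 m to 5500 m (saturated): cools by 7 × 2.3 = 16.1°C, giving -4.1°C.

-4.1°C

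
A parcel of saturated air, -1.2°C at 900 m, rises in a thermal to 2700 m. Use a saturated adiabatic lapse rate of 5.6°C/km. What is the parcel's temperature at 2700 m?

900 → 2700 m (saturated adiabatic, 5.6°C/km): ΔT = -5.6 × 1.8 = -10.08°C → T = -11.28°C

-11.28°C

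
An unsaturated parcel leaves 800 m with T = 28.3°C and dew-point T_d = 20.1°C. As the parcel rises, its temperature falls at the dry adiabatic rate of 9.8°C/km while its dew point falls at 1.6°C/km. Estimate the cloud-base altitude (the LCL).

1800 m

T and T_d converge at 9.8 − 1.6 = 8.2°C per km
Height above start = (28.3 − 20.1) / 8.2 = 1 km
LCL altitude = 800 m + 1000 m = 1800 m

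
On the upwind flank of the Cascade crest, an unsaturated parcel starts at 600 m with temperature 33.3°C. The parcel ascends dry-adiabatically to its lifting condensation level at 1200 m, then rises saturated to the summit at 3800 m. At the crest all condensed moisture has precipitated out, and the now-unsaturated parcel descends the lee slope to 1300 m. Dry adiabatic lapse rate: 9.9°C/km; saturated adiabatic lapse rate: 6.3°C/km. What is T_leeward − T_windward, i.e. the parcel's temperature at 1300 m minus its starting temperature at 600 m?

+2.43°C

600–1200 m, dry: Δz = 0.6 km ⇒ ΔT = -5.94°C; T = 27.36°C
1200–3800 m, saturated: Δz = 2.6 km ⇒ ΔT = -16.38°C; T = 10.98°C
3800–1300 m, dry descent: Δz = 2.5 km ⇒ ΔT = +24.75°C; T = 35.73°C
Net change vs windward start: 35.73 − 33.3 = +2.43°C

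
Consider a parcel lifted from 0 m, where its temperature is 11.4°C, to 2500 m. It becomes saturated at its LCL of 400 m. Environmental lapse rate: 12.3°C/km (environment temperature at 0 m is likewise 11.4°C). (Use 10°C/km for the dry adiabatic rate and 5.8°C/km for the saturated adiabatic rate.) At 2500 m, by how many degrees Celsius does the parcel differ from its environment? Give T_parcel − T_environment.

+14.57°C (parcel warmer than environment)

Parcel:
  Dry to 400 m: -10 × 0.4 km = -4°C, so T = 7.4°C.
  Saturated to 2500 m: -5.8 × 2.1 km = -12.18°C, so T = -4.78°C.
Environment:
  Environment to 2500 m: -12.3 × 2.5 km = -30.75°C, so T = -19.35°C.
T_parcel − T_env = -4.78 − (-19.35) = +14.57°C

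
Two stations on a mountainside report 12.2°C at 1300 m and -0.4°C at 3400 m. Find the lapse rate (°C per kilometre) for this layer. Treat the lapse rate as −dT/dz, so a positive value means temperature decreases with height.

6°C/km

Γ = −ΔT/Δz = (12.2 − (-0.4)) / (3400 − 1300) m
  = 12.6°C / 2.1 km = 6°C/km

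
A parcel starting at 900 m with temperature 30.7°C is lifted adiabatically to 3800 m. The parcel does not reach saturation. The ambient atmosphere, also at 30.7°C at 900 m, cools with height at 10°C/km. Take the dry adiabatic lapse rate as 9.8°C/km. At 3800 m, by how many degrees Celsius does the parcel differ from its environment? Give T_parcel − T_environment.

Parcel:
  900–3800 m, dry: Δz = 2.9 km ⇒ ΔT = -28.42°C; T = 2.28°C
Environment:
  900–3800 m, environment: Δz = 2.9 km ⇒ ΔT = -29°C; T = 1.7°C
T_parcel − T_env = 2.28 − 1.7 = +0.58°C

+0.58°C (parcel warmer than environment)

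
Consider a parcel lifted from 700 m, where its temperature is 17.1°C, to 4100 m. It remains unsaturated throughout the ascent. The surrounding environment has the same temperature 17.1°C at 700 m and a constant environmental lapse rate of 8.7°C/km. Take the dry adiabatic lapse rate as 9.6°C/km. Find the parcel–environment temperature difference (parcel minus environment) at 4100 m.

Parcel:
  Dry to 4100 m: -9.6 × 3.4 km = -32.64°C, so T = -15.54°C.
Environment:
  Environment to 4100 m: -8.7 × 3.4 km = -29.58°C, so T = -12.48°C.
T_parcel − T_env = -15.54 − (-12.48) = -3.06°C

-3.06°C (parcel cooler than environment)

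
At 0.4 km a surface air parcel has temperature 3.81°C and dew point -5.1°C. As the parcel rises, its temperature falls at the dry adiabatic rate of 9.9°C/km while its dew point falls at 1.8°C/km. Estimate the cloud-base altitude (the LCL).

1.5 km

T and T_d converge at 9.9 − 1.8 = 8.1°C per km
Height above start = (3.81 − (-5.1)) / 8.1 = 1.1 km
LCL altitude = 400 m + 1100 m = 1500 m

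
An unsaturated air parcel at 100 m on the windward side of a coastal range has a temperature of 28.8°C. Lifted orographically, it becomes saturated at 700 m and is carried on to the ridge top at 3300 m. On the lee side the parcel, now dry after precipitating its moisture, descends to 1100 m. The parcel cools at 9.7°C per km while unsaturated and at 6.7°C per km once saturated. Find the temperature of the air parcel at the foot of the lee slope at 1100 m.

26.9°C

From 100 m to 700 m (dry): cools by 9.7 × 0.6 = 5.82°C, giving 22.98°C.
From 700 m to 3300 m (saturated): cools by 6.7 × 2.6 = 17.42°C, giving 5.56°C.
From 3300 m to 1100 m (dry descent): warms by 9.7 × 2.2 = 21.34°C, giving 26.9°C.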